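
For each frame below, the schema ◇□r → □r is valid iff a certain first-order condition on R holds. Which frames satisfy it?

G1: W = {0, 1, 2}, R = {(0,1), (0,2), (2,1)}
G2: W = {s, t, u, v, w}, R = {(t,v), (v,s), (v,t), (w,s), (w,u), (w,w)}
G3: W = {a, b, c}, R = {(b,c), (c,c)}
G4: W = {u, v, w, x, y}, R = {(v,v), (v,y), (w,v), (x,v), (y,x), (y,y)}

The schema corresponds to the Euclidean property: ∀x ∀y ∀z (Rxy ∧ Rxz → Ryz).
G1: fails — R01 and R01 but not R11.
G2: fails — Rtv and Rtv but not Rvv.
G3: condition met.
G4: fails — Rvy and Rvv but not Ryv.

G3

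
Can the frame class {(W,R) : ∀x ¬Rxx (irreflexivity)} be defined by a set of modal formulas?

Modal frame validity is preserved under surjective bounded morphisms.
The 4-cycle (worlds w0,w1,w2,w3 with w0→w1→w2→w3→w0) is irreflexive, and the map sending every world to a single reflexive point • is a surjective bounded morphism (forth: every edge maps to (•,•); back: every world has a successor). So any modal formula valid on the 4-cycle is also valid on the reflexive point, which is not irreflexive.
So no modal formula (or set of formulas) defines exactly the irreflexive frames.

Not definable by any modal formula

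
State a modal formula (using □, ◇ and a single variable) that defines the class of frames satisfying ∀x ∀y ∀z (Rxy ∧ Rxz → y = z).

This is partial functionality; the standard corresponding axiom is CD: ◇s → □s.

◇s → □s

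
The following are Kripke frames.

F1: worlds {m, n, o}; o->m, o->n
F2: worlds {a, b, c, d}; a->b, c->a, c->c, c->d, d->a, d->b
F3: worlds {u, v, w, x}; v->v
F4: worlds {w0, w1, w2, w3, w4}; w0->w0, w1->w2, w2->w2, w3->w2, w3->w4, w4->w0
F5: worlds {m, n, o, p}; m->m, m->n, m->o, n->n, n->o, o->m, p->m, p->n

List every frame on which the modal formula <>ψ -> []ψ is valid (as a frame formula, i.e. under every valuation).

F3

The schema corresponds to partial functionality: forall x forall y forall z (Rxy & Rxz -> y = z).
F1: fails — o sees both m and n.
F2: fails — c sees both a and c.
F3: ✓.
F4: fails — w3 sees both w2 and w4.
F5: fails — m sees both m and n.
Valid on: F3.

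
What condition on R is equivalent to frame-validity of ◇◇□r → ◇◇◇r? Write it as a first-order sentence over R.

∀x ∀y (xR²y → ∃w (yRw ∧ xR³w))

This is a Sahlqvist (Geach-type) schema ◇^2□^1r → □^0◇^3r.
Minimal-valuation argument: fix x; take any y with xR^2y and any z with xR^0z. Set V(r) to the set of worlds R-reachable from y in exactly 1 step. Then □^1r holds at y, so the antecedent holds at x; validity forces ◇^3r at z, giving a w with zR^3w and yR^1w.
First-order correspondent: ∀x ∀y (xR²y → ∃w (yRw ∧ xR³w)).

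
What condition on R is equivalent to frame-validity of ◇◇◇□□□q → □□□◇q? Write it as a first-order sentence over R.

∀x ∀y ∀z ((xR³y ∧ xR³z) → ∃w (yR³w ∧ zRw))

This is a Sahlqvist (Geach-type) schema ◇^3□^3q → □^3◇^1q.
First-order correspondent: ∀x ∀y ∀z ((xR³y ∧ xR³z) → ∃w (yR³w ∧ zRw)).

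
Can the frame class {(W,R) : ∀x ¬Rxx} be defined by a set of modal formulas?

Not definable by any modal formula

If a class were modally definable it would be closed under surjective bounded morphisms (Goldblatt–Thomason).
The 3-cycle (worlds w0,w1,w2 with w0→w1→w2→w0) is irreflexive, and the map sending every world to a single reflexive point • is a surjective bounded morphism (forth: every edge maps to (•,•); back: every world has a successor). So any modal formula valid on the 3-cycle is also valid on the reflexive point, which is not irreflexive.
Hence irreflexivity is not modally definable.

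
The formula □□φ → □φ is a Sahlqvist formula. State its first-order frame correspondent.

Suppose □□φ→□φ is valid. Take Rxy and set V(φ)={w : xR²w}. Then □□φ at x, so □φ at x, so φ at y, i.e. ∃z(Rxz∧Rzy).
The converse is a direct semantic check.
So the correspondent is density.

density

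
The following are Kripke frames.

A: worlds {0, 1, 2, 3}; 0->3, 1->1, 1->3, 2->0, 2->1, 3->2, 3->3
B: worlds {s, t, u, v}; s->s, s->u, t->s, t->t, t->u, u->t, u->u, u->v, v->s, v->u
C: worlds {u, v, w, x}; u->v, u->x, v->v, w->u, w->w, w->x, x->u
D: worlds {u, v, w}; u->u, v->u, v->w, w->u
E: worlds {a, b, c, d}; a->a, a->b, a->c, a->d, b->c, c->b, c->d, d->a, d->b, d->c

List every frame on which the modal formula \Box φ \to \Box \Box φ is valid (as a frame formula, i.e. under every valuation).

D

This is the axiom for transitivity; its first-order frame correspondent is \forall x \forall y \forall z (Rxy \wedge Ryz \to Rxz).
A: fails — R32 and R20 but not R30.
B: fails — Ruv and Rvs but not Rus.
C: fails — Rwu and Ruv but not Rwv.
D: condition met.
E: fails — Rbc and Rcd but not Rbd.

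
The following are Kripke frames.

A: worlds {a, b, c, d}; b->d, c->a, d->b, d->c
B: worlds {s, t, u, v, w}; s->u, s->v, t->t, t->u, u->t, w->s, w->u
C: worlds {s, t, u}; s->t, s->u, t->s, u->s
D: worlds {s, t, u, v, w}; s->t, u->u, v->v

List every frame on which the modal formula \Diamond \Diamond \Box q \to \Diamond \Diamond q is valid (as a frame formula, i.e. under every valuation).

Frame correspondent (Sahlqvist): \forall x \forall y (x R^2 y \to \exists w (yRw \wedge x R^2 w)) — i.e. a generalized confluence (Geach) condition.
A: fails — bR²b but no w with bRw and bR²w.
B: fails — wR²v but no w* with vRw* and wR²w*.
C: fails — sR²s but no w with sRw and sR²w.
D: ✓.

D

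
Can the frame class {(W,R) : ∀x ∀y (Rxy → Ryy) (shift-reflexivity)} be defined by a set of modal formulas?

The condition is shift-reflexivity. A defining modal formula is □(□r → r).
Suppose □(□r→r) is valid. Take Rxy and set V(r)={w : Ryw}. Then at y, □r holds; since □(□r→r) at x, □r→r at y, so r at y, i.e. Ryy.

Definable; □(□r → r) defines it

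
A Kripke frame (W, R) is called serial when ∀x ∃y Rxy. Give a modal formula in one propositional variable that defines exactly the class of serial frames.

□p → ◇p

A defining formula is □p → ◇p (the D axiom).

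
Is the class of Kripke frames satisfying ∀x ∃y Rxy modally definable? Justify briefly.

Definable; □p → ◇p defines it

This is a Sahlqvist condition; the D axiom □p → ◇p defines it.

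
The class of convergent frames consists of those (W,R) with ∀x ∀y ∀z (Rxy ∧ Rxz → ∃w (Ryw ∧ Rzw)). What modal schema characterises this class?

A defining formula is ◇□p → □◇p (the .2 axiom).
Suppose ◇□p→□◇p is valid. Take Rxy, Rxz and set V(p)={w : Ryw}. Then □p at y so ◇□p at x, so □◇p at x, so ◇p at z, giving w with Rzw and Ryw.

◇□p → □◇p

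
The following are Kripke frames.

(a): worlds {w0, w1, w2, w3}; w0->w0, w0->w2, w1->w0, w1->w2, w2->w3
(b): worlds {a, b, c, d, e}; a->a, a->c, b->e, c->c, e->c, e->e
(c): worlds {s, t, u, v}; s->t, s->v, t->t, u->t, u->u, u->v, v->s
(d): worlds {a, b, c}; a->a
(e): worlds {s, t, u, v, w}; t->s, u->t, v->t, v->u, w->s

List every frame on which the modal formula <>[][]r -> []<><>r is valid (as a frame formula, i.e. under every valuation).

(b), (c), (d)

This is the axiom for a generalized confluence (Geach) condition; its first-order frame correspondent is forall x forall y forall z ((xRy & xRz) -> exists w (y R^2 w & z R^2 w)).
(a): fails — w0Rw0, w0Rw2 but no w with w0R²w and w2R²w.
(b): condition met.
(c): condition met.
(d): condition met.
(e): fails — tRs, tRs but no w* with sR²w* and sR²w*.
Valid on: (b), (c), (d).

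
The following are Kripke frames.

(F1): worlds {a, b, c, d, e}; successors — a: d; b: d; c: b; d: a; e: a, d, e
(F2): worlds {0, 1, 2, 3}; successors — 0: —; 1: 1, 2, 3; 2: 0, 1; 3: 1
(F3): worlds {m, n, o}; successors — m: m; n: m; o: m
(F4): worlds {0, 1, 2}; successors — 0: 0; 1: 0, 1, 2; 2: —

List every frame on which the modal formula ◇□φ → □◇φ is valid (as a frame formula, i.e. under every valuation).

The schema corresponds to convergence: ∀x ∀y ∀z (Rxy ∧ Rxz → ∃w (Ryw ∧ Rzw)).
(F1): fails — Rea and Red but a and d have no common successor.
(F2): fails — R20 and R20 but 0 and 0 have no common successor.
(F3): satisfies the condition.
(F4): fails — R10 and R12 but 0 and 2 have no common successor.

(F3)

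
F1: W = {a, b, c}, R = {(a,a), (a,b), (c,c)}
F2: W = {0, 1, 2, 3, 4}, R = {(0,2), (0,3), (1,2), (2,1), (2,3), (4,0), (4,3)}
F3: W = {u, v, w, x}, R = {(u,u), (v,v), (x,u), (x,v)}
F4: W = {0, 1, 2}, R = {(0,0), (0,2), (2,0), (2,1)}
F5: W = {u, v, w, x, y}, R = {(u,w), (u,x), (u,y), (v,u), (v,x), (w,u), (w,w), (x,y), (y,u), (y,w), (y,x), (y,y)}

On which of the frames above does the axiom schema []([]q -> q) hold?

F3

Frame correspondent (Sahlqvist): forall x forall y (Rxy -> Ryy) — i.e. shift-reflexivity.
F1: fails — Rab but not Rbb.
F2: fails — R02 but not R22.
F3: condition met.
F4: fails — R21 but not R11.
F5: fails — Ryx but not Rxx.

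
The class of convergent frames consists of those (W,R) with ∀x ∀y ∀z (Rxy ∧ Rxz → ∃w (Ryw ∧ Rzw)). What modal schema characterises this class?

◇□ψ → □◇ψ

The condition is convergence. The .2 schema ◇□ψ → □◇ψ defines it.
Suppose ◇□ψ→□◇ψ is valid. Take Rxy, Rxz and set V(ψ)={w : Ryw}. Then □ψ at y so ◇□ψ at x, so □◇ψ at x, so ◇ψ at z, giving w with Rzw and Ryw.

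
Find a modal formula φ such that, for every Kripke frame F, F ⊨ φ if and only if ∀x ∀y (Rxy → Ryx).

This is symmetry; the standard corresponding axiom is B: q → □◇q.

q → □◇q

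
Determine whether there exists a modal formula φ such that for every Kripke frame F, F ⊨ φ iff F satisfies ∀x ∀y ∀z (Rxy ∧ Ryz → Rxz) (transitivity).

Yes — defined by □q → □□q

The condition is transitivity. A defining modal formula is □q → □□q.
Suppose □q→□□q is valid. Take Rxy, Ryz and set V(q)={w : Rxw}. Then □q at x, so □□q at x, so □q at y, so q at z, i.e. Rxz.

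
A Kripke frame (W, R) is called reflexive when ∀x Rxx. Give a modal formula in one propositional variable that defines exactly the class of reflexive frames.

A defining formula is □q → q (the T axiom).
Suppose □q→q is valid. At any x set V(q)={w : Rxw}. Then □q holds at x, so q holds at x, i.e. Rxx.

□q → q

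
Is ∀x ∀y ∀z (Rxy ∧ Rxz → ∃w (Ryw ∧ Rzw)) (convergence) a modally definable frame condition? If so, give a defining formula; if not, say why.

Yes, by ◇□r → □◇r

The condition is convergence. A defining modal formula is ◇□r → □◇r.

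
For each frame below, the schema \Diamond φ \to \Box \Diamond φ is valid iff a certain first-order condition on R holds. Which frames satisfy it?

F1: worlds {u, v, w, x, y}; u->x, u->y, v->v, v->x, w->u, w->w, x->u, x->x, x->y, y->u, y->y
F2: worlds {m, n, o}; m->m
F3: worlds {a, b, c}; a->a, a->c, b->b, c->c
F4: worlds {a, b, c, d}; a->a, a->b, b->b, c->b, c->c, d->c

Frame correspondent (Sahlqvist): \forall x \forall y \forall z (Rxy \wedge Rxz \to Ryz) — i.e. the Euclidean property.
F1: fails — Ruy and Rux but not Ryx.
F2: satisfies the condition.
F3: fails — Rac and Raa but not Rca.
F4: fails — Rab and Raa but not Rba.
Valid on: F2.

F2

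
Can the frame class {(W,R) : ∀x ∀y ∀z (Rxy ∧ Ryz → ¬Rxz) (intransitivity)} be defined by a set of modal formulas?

No

Any modally definable frame class is closed under surjective bounded morphisms.
The 5-cycle (worlds w0,w1,w2,w3,w4 with w0→w1→w2→w3→w4→w0) is intransitive. Mapping every world to a single reflexive point • is a surjective bounded morphism; the reflexive point is not intransitive (R••∧R•• but R••).
So no modal formula (or set of formulas) defines exactly the intransitive frames.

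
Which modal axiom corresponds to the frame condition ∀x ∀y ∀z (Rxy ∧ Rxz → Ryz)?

The condition is the Euclidean property. The 5 schema ◇p → □◇p defines it.
Suppose ◇p→□◇p is valid. Take Rxy, Rxz and set V(p)={y}. Then ◇p at x, so □◇p at x, so ◇p at z, so some w with Rzw has p; w=y, i.e. Rzy. By symmetry of the argument, Ryz.

◇p → □◇p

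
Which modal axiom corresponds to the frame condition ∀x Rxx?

The condition is reflexivity. The T schema □q → q defines it.
Suppose □q→q is valid. At any x set V(q)={w : Rxw}. Then □q holds at x, so q holds at x, i.e. Rxx.

□q → q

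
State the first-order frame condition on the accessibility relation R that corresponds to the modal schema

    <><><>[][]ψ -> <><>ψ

forall x forall y (x R^3 y -> exists w (y R^2 w & x R^2 w))

This is a Sahlqvist (Geach-type) schema ◇^3□^2ψ → □^0◇^2ψ.
Minimal-valuation argument: fix x; take any y with xR^3y and any z with xR^0z. Set V(ψ) to the set of worlds R-reachable from y in exactly 2 steps. Then □^2ψ holds at y, so the antecedent holds at x; validity forces ◇^2ψ at z, giving a w with zR^2w and yR^2w.
First-order correspondent: forall x forall y (x R^3 y -> exists w (y R^2 w & x R^2 w)).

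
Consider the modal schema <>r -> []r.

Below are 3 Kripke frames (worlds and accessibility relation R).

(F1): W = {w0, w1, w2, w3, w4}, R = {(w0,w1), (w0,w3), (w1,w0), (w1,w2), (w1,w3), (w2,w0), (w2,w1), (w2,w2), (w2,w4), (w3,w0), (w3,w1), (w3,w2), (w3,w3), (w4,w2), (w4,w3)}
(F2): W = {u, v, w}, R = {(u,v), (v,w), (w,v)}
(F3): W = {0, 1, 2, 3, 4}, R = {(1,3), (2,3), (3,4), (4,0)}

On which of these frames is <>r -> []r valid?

(F2), (F3)

This is the axiom for partial functionality; its first-order frame correspondent is forall x forall y forall z (Rxy & Rxz -> y = z).
(F1): fails — w0 sees both w1 and w3.
(F2): ✓.
(F3): ✓.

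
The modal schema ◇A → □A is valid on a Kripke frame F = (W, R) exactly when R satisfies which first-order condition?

partial functionality

This is the CD axiom.
Its frame correspondent is partial functionality — ∀x ∀y ∀z (Rxy ∧ Rxz → y = z).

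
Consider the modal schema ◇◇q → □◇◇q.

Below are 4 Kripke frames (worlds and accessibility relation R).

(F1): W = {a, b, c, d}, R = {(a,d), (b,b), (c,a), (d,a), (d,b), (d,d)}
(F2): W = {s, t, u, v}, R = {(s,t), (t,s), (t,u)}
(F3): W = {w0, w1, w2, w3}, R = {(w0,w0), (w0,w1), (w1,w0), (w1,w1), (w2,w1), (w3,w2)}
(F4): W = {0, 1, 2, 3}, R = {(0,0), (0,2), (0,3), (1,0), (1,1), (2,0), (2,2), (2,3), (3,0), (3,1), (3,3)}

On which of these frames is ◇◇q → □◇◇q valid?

(F3), (F4)

The schema corresponds to a generalized confluence (Geach) condition: ∀x ∀y ∀z ((xR²y ∧ xRz) → ∃w (y = w ∧ zR²w)).
(F1): fails — dR²a, dRb but no w with a=w and bR²w.
(F2): fails — sR²s, sRt but no w with s=w and tR²w.
(F3): condition met.
(F4): condition met.
Valid on: (F3), (F4).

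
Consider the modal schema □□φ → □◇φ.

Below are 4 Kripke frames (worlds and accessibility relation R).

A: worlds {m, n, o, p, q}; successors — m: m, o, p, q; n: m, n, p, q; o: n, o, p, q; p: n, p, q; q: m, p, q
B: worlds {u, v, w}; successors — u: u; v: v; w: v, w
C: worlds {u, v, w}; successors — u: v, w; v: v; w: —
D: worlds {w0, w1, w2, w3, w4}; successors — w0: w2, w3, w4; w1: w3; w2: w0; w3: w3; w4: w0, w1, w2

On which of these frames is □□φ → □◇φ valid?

A, B, D

This is the axiom for a generalized confluence (Geach) condition; its first-order frame correspondent is ∀x ∀z (xRz → ∃w (xR²w ∧ zRw)).
A: satisfies the condition.
B: satisfies the condition.
C: fails — uRw but no t with uR²t and wRt.
D: satisfies the condition.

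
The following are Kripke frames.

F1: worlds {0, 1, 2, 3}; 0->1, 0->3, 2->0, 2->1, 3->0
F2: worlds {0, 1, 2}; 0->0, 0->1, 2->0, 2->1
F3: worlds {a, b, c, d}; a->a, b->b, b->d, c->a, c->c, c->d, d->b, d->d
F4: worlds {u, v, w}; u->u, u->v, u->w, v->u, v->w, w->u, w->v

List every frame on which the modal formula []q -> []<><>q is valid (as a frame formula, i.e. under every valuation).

F3, F4

The schema corresponds to a generalized confluence (Geach) condition: forall x forall z (xRz -> exists w (xRw & z R^2 w)).
F1: fails — 0R1 but no w with 0Rw and 1R²w.
F2: fails — 0R1 but no w with 0Rw and 1R²w.
F3: ✓.
F4: ✓.
Valid on: F3, F4.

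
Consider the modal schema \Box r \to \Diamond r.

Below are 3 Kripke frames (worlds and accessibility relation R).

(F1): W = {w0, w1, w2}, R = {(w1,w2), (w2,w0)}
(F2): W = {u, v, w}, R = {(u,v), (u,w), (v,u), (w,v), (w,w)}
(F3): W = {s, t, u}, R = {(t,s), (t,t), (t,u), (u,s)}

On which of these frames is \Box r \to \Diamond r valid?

This is the axiom for seriality; its first-order frame correspondent is \forall x \exists y Rxy.
(F1): fails — world w0 has no successor.
(F2): ✓.
(F3): fails — world s has no successor.
Valid on: (F2).

(F2)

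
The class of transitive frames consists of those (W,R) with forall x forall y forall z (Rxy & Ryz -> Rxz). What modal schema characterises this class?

□r → □□r

The condition is transitivity. The 4 schema □r → □□r defines it.
Suppose □r→□□r is valid. Take Rxy, Ryz and set V(r)={w : Rxw}. Then □r at x, so □□r at x, so □r at y, so r at z, i.e. Rxz.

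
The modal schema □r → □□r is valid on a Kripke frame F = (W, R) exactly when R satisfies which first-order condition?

Suppose □r→□□r is valid. Take Rxy, Ryz and set V(r)={w : Rxw}. Then □r at x, so □□r at x, so □r at y, so r at z, i.e. Rxz.

transitivity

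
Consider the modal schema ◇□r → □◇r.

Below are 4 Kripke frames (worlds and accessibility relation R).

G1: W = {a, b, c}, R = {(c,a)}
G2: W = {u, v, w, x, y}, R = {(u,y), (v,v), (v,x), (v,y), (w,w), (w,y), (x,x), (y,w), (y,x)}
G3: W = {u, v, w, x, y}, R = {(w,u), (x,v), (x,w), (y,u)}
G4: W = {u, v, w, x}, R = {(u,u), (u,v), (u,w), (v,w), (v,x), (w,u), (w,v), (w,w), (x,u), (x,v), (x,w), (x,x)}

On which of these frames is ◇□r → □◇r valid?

G4

Frame correspondent (Sahlqvist): ∀x ∀y ∀z (Rxy ∧ Rxz → ∃w (Ryw ∧ Rzw)) — i.e. convergence.
G1: fails — Rca and Rca but a and a have no common successor.
G2: fails — Ryx and Ryw but x and w have no common successor.
G3: fails — Rwu and Rwu but u and u have no common successor.
G4: satisfies the condition.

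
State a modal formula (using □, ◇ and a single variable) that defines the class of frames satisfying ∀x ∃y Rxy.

□q → ◇q

The condition is seriality. The D schema □q → ◇q defines it.
Suppose □q→◇q is valid. At any x set V(q)=W. Then □q at x, so ◇q at x, so x has a successor.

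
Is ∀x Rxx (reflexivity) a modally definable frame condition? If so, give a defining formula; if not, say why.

Definable; □r → r defines it

Yes: it is reflexivity, defined by the T schema □r → r.
Suppose □r→r is valid. At any x set V(r)={w : Rxw}. Then □r holds at x, so r holds at x, i.e. Rxx.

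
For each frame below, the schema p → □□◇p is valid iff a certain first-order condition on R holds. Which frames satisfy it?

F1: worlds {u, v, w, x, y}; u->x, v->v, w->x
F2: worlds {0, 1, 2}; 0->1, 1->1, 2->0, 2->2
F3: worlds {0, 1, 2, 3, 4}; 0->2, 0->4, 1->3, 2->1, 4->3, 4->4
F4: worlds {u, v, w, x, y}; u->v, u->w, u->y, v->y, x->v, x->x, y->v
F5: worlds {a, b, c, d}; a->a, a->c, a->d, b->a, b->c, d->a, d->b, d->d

F1

The schema corresponds to a generalized confluence (Geach) condition: ∀x ∀z (xR²z → ∃w (x = w ∧ zRw)).
F1: ✓.
F2: fails — 0R²1 but no w with 0=w and 1Rw.
F3: fails — 0R²1 but no w with 0=w and 1Rw.
F4: fails — uR²v but no t with u=t and vRt.
F5: fails — aR²c but no w with a=w and cRw.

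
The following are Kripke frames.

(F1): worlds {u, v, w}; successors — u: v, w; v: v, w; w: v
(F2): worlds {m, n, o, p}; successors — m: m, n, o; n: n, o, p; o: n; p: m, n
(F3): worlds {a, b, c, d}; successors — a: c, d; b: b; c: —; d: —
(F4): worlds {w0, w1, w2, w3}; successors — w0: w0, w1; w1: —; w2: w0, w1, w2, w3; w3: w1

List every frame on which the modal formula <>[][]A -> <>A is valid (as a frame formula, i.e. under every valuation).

(F1), (F2)

The schema corresponds to a generalized confluence (Geach) condition: forall x forall y (xRy -> exists w (y R^2 w & xRw)).
(F1): ✓.
(F2): ✓.
(F3): fails — aRc but no w with cR²w and aRw.
(F4): fails — w0Rw1 but no w with w1R²w and w0Rw.
Valid on: (F1), (F2).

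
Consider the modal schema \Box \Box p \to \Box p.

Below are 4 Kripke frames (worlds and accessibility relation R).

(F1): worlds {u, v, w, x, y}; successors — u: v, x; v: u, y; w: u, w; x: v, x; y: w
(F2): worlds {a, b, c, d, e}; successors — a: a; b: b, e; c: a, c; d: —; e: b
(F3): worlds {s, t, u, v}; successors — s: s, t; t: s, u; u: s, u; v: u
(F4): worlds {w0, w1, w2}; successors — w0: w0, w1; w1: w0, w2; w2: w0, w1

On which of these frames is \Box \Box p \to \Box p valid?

Frame correspondent (Sahlqvist): \forall x \forall y (Rxy \to \exists z (Rxz \wedge Rzy)) — i.e. density.
(F1): fails — Rvu but no z with Rvz and Rzu.
(F2): holds.
(F3): holds.
(F4): fails — Rw1w2 but no z with Rw1z and Rzw2.
Valid on: (F2), (F3).

(F2), (F3)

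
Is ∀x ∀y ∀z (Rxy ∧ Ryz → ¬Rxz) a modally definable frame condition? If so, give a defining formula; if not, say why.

If a class were modally definable it would be closed under surjective bounded morphisms (Goldblatt–Thomason).
The 3-cycle (worlds 0,1,2 with 0→1→2→0) is intransitive. Mapping every world to a single reflexive point • is a surjective bounded morphism; the reflexive point is not intransitive (R••∧R•• but R••).
So the class is not modally definable.

Not definable by any modal formula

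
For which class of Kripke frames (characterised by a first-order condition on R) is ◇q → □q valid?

Partial functionality

Suppose ◇q→□q is valid. Take Rxy, Rxz and set V(q)={y}. Then ◇q at x, so □q at x, so q at z, i.e. z=y.
Conversely, any frame satisfying ∀x ∀y ∀z (Rxy ∧ Rxz → y = z) validates the schema.
So the correspondent is partial functionality.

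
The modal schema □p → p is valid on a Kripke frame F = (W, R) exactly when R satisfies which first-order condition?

Reflexivity

Suppose □p→p is valid. At any x set V(p)={w : Rxw}. Then □p holds at x, so p holds at x, i.e. Rxx.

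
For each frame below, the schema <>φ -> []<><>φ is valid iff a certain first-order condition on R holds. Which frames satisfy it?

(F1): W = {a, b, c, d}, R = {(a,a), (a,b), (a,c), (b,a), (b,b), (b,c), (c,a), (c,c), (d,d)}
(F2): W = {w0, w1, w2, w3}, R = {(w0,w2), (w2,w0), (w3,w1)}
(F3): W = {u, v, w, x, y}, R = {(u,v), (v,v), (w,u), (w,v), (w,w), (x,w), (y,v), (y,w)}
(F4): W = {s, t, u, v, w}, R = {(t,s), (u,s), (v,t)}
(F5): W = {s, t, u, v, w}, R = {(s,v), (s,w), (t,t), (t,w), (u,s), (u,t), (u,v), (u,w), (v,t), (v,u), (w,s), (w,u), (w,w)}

(F1)

The schema corresponds to a generalized confluence (Geach) condition: forall x forall y forall z ((xRy & xRz) -> exists w (y = w & z R^2 w)).
(F1): holds.
(F2): fails — w3Rw1, w3Rw1 but no w with w1=w and w1R²w.
(F3): fails — wRu, wRu but no t with u=t and uR²t.
(F4): fails — tRs, tRs but no w* with s=w* and sR²w*.
(F5): fails — uRv, uRs but no w* with v=w* and sR²w*.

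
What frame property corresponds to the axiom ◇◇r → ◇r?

transitivity

This schema is equivalent to the 4 axiom □r → □□r.
Its frame correspondent is transitivity — ∀x ∀y ∀z (Rxy ∧ Ryz → Rxz).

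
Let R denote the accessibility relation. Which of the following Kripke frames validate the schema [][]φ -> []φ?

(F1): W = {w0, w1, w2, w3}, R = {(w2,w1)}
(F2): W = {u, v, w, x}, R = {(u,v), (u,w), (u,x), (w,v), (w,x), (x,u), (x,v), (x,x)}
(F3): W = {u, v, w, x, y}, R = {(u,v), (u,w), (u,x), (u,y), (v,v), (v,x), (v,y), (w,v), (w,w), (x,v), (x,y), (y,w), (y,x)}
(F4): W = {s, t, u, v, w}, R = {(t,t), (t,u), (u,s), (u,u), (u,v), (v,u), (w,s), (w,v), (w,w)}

Frame correspondent (Sahlqvist): forall x forall y (Rxy -> exists z (Rxz & Rzy)) — i.e. density.
(F1): fails — Rw2w1 but no z with Rw2z and Rzw1.
(F2): fails — Ruw but no z with Ruz and Rzw.
(F3): fails — Ryx but no z with Ryz and Rzx.
(F4): satisfies the condition.

(F4)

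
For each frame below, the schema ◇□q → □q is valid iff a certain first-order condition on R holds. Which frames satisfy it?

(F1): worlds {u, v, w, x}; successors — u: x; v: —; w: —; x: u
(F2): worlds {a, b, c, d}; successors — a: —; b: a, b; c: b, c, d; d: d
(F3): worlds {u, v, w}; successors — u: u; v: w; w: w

This is the axiom for the Euclidean property; its first-order frame correspondent is ∀x ∀y ∀z (Rxy ∧ Rxz → Ryz).
(F1): fails — Rux and Rux but not Rxx.
(F2): fails — Rba and Rbb but not Rab.
(F3): satisfies the condition.
Valid on: (F3).

(F3)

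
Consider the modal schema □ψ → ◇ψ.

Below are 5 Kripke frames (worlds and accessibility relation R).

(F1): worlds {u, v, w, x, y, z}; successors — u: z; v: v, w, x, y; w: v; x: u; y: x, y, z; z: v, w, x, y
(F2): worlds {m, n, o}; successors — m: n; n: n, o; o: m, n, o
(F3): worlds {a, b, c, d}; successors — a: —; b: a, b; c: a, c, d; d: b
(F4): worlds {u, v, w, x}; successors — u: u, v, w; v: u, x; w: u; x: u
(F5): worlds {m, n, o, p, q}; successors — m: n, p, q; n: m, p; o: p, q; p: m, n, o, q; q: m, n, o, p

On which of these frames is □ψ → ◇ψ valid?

(F1), (F2), (F4), (F5)

Frame correspondent (Sahlqvist): ∀x ∃y Rxy — i.e. seriality.
(F1): condition met.
(F2): condition met.
(F3): fails — world a has no successor.
(F4): condition met.
(F5): condition met.
Valid on: (F1), (F2), (F4), (F5).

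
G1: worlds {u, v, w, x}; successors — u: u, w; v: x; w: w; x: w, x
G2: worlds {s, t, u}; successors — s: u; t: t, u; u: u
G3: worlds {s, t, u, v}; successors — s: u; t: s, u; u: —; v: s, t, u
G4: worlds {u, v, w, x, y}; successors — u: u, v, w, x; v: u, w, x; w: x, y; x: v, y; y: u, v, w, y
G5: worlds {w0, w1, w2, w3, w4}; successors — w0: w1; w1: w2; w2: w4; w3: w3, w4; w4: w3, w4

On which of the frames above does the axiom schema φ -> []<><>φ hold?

The schema corresponds to a generalized confluence (Geach) condition: forall x forall z (xRz -> exists w (x = w & z R^2 w)).
G1: fails — uRw but no t with u=t and wR²t.
G2: fails — sRu but no w with s=w and uR²w.
G3: fails — sRu but no w with s=w and uR²w.
G4: satisfies the condition.
G5: fails — w0Rw1 but no w with w0=w and w1R²w.
Valid on: G4.

G4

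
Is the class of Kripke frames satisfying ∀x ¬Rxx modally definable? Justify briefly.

Modal frame validity is preserved under surjective bounded morphisms.
The 2-cycle (worlds s,t with s→t→s) is irreflexive, and the map sending every world to a single reflexive point • is a surjective bounded morphism (forth: every edge maps to (•,•); back: every world has a successor). So any modal formula valid on the 2-cycle is also valid on the reflexive point, which is not irreflexive.
So the class is not modally definable.

No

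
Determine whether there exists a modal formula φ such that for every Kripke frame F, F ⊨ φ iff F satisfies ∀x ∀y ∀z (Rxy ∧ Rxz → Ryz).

Definable; ◇q → □◇q defines it

Yes: it is the Euclidean property, defined by the 5 schema ◇q → □◇q.
Suppose ◇q→□◇q is valid. Take Rxy, Rxz and set V(q)={y}. Then ◇q at x, so □◇q at x, so ◇q at z, so some w with Rzw has q; w=y, i.e. Rzy. By symmetry of the argument, Ryz.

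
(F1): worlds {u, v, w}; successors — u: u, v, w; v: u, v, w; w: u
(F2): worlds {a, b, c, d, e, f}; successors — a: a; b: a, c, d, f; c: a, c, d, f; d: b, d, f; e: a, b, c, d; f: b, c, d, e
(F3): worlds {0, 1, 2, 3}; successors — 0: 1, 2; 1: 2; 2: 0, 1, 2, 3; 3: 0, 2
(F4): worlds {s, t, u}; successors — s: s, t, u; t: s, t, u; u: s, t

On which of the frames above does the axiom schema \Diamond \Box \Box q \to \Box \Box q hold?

Frame correspondent (Sahlqvist): \forall x \forall y \forall z ((xRy \wedge x R^2 z) \to \exists w (y R^2 w \wedge z = w)) — i.e. a generalized confluence (Geach) condition.
(F1): condition met.
(F2): fails — bRa, bR²b but no w with aR²w and b=w.
(F3): condition met.
(F4): condition met.
Valid on: (F1), (F3), (F4).

(F1), (F3), (F4)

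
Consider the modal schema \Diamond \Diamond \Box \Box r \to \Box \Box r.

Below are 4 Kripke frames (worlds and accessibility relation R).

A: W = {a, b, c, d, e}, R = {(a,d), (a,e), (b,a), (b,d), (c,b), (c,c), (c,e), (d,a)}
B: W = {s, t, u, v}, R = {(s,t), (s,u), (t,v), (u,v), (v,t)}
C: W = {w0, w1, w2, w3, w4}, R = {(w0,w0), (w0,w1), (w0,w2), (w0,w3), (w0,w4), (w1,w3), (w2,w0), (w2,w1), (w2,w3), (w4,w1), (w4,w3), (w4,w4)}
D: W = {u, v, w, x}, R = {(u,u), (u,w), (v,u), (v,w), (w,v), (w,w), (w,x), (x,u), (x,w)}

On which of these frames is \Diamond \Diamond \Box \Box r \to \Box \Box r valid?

B, D

The schema corresponds to a generalized confluence (Geach) condition: \forall x \forall y \forall z ((x R^2 y \wedge x R^2 z) \to \exists w (y R^2 w \wedge z = w)).
A: fails — bR²a, bR²d but no w with aR²w and d=w.
B: holds.
C: fails — w0R²w1, w0R²w0 but no w with w1R²w and w0=w.
D: holds.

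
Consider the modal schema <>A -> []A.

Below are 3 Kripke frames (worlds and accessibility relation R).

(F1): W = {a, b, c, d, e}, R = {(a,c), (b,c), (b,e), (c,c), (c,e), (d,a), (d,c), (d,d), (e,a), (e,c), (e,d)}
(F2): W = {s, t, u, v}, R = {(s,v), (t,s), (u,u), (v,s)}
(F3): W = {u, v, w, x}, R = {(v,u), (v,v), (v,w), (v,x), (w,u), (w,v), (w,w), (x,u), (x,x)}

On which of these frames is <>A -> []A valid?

The schema corresponds to partial functionality: forall x forall y forall z (Rxy & Rxz -> y = z).
(F1): fails — b sees both c and e.
(F2): holds.
(F3): fails — v sees both u and v.
Valid on: (F2).

(F2)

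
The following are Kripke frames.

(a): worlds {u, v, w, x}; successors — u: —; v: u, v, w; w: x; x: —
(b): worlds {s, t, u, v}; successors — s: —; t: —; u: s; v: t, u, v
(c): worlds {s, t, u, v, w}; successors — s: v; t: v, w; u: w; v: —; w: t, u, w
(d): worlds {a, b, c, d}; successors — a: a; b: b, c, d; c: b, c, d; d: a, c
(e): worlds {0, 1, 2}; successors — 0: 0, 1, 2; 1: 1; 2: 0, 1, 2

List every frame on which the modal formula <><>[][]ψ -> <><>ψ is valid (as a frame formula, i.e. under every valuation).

(d), (e)

This is the axiom for a generalized confluence (Geach) condition; its first-order frame correspondent is forall x forall y (x R^2 y -> exists w (y R^2 w & x R^2 w)).
(a): fails — vR²u but no t with uR²t and vR²t.
(b): fails — vR²s but no w with sR²w and vR²w.
(c): fails — wR²v but no w* with vR²w* and wR²w*.
(d): ✓.
(e): ✓.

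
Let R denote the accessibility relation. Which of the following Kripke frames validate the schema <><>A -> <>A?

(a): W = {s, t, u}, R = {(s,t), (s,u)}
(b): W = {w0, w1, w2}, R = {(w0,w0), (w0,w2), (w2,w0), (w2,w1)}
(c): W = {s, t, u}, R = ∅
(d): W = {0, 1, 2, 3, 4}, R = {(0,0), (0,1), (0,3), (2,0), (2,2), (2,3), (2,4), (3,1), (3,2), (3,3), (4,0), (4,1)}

(a), (c)

Frame correspondent (Sahlqvist): forall x forall y (x R^2 y -> exists w (y = w & xRw)) — i.e. a generalized confluence (Geach) condition.
(a): satisfies the condition.
(b): fails — w0R²w1 but no w with w1=w and w0Rw.
(c): satisfies the condition.
(d): fails — 0R²2 but no w with 2=w and 0Rw.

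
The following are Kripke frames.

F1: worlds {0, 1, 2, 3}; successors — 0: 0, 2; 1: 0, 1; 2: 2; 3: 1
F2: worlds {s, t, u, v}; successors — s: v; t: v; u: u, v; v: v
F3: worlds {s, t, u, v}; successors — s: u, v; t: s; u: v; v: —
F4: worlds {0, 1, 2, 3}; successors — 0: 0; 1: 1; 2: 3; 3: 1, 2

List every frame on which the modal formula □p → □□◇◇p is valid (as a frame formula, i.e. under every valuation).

This is the axiom for a generalized confluence (Geach) condition; its first-order frame correspondent is ∀x ∀z (xR²z → ∃w (xRw ∧ zR²w)).
F1: fails — 1R²2 but no w with 1Rw and 2R²w.
F2: condition met.
F3: fails — sR²v but no w with sRw and vR²w.
F4: fails — 2R²1 but no w with 2Rw and 1R²w.

F2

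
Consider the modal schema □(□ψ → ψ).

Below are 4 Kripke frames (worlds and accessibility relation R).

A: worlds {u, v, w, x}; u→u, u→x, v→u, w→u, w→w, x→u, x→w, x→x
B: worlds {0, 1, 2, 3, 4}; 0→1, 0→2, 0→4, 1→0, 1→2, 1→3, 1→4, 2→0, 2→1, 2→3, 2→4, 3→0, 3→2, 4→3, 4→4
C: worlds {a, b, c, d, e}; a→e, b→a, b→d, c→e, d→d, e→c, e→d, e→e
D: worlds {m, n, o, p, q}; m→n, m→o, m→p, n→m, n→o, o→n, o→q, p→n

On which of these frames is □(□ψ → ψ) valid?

The schema corresponds to shift-reflexivity: ∀x ∀y (Rxy → Ryy).
A: ✓.
B: fails — R10 but not R00.
C: fails — Rec but not Rcc.
D: fails — Ron but not Rnn.

A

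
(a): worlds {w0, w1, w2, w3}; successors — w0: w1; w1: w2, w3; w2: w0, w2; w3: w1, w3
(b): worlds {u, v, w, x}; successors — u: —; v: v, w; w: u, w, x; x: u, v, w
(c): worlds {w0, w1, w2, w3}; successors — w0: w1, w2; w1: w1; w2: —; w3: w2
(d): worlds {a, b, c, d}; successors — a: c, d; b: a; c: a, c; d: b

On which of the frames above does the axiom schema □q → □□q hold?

The schema corresponds to transitivity: ∀x ∀y ∀z (Rxy ∧ Ryz → Rxz).
(a): fails — Rw1w2 and Rw2w0 but not Rw1w0.
(b): fails — Rxw and Rwx but not Rxx.
(c): satisfies the condition.
(d): fails — Rba and Rac but not Rbc.

(c)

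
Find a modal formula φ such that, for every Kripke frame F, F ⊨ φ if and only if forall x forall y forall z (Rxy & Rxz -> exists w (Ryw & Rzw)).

◇□r → □◇r

A defining formula is ◇□r → □◇r (the .2 axiom).
Suppose ◇□r→□◇r is valid. Take Rxy, Rxz and set V(r)={w : Ryw}. Then □r at y so ◇□r at x, so □◇r at x, so ◇r at z, giving w with Rzw and Ryw.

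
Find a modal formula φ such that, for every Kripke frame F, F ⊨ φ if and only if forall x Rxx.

□s → s

A defining formula is □s → s (the T axiom).
Suppose □s→s is valid. At any x set V(s)={w : Rxw}. Then □s holds at x, so s holds at x, i.e. Rxx.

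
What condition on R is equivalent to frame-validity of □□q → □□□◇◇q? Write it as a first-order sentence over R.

∀x ∀z (xR³z → ∃w (xR²w ∧ zR²w))

This is a Sahlqvist (Geach-type) schema ◇^0□^2q → □^3◇^2q.
Minimal-valuation argument: fix x; take any y with xR^0y and any z with xR^3z. Set V(q) to the set of worlds R-reachable from y in exactly 2 steps. Then □^2q holds at y, so the antecedent holds at x; validity forces ◇^2q at z, giving a w with zR^2w and yR^2w.
First-order correspondent: ∀x ∀z (xR³z → ∃w (xR²w ∧ zR²w)).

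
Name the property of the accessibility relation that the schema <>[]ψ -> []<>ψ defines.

Suppose ◇□ψ→□◇ψ is valid. Take Rxy, Rxz and set V(ψ)={w : Ryw}. Then □ψ at y so ◇□ψ at x, so □◇ψ at x, so ◇ψ at z, giving w with Rzw and Ryw.
Conversely, on a frame with convergence the schema holds at every world under every valuation.
Frame condition: forall x forall y forall z (Rxy & Rxz -> exists w (Ryw & Rzw)).

convergence: forall x forall y forall z (Rxy & Rxz -> exists w (Ryw & Rzw))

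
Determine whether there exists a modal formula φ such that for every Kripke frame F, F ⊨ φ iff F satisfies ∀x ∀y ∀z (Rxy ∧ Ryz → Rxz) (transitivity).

Yes — defined by □q → □□q

Yes: it is transitivity, defined by the 4 schema □q → □□q.
Suppose □q→□□q is valid. Take Rxy, Ryz and set V(q)={w : Rxw}. Then □q at x, so □□q at x, so □q at y, so q at z, i.e. Rxz.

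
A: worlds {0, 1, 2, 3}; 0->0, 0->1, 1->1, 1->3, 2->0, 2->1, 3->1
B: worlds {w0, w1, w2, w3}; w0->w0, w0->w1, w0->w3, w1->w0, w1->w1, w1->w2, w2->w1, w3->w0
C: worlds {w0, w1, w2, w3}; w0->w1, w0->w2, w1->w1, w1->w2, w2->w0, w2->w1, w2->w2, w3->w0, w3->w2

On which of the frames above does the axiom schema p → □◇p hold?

This is the axiom for symmetry; its first-order frame correspondent is ∀x ∀y (Rxy → Ryx).
A: fails — R01 but not R10.
B: condition met.
C: fails — Rw3w2 but not Rw2w3.

B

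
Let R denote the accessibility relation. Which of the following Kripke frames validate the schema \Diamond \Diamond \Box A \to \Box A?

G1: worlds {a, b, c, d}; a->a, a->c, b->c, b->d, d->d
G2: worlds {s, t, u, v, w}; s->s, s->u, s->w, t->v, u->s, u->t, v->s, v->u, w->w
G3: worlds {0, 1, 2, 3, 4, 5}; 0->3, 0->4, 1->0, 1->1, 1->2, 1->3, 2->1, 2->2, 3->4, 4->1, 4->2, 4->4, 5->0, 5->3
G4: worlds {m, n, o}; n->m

G4

The schema corresponds to a generalized confluence (Geach) condition: \forall x \forall y \forall z ((x R^2 y \wedge xRz) \to \exists w (yRw \wedge z = w)).
G1: fails — aR²c, aRa but no w with cRw and a=w.
G2: fails — sR²t, sRs but no w* with tRw* and s=w*.
G3: fails — 0R²1, 0R4 but no w with 1Rw and 4=w.
G4: ✓.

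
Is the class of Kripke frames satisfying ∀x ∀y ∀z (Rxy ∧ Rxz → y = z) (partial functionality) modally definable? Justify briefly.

Definable; ◇q → □q defines it

The condition is partial functionality. A defining modal formula is ◇q → □q.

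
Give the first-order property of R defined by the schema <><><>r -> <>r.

This is a Sahlqvist (Geach-type) schema ◇^3□^0r → □^0◇^1r.
Minimal-valuation argument: fix x; take any y with xR^3y and any z with xR^0z. Set V(r) to the set of worlds R-reachable from y in exactly 0 steps. Then □^0r holds at y, so the antecedent holds at x; validity forces ◇^1r at z, giving a w with zR^1w and yR^0w.
First-order correspondent: forall x forall y (x R^3 y -> exists w (y = w & xRw)).

forall x forall y (x R^3 y -> exists w (y = w & xRw))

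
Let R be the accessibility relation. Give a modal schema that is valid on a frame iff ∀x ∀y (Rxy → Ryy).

□(□q → q)

A defining formula is □(□q → q) (the T□ axiom).
Suppose □(□q→q) is valid. Take Rxy and set V(q)={w : Ryw}. Then at y, □q holds; since □(□q→q) at x, □q→q at y, so q at y, i.e. Ryy.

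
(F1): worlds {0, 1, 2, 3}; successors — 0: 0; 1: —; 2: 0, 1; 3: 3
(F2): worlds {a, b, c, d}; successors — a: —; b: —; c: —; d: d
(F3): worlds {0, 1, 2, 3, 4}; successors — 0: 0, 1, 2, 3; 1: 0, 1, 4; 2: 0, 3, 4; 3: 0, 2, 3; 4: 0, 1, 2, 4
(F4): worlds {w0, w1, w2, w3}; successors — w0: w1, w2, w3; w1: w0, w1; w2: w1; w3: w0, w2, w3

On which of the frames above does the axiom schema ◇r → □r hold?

Frame correspondent (Sahlqvist): ∀x ∀y ∀z (Rxy ∧ Rxz → y = z) — i.e. partial functionality.
(F1): fails — 2 sees both 0 and 1.
(F2): condition met.
(F3): fails — 0 sees both 0 and 1.
(F4): fails — w0 sees both w1 and w2.

(F2)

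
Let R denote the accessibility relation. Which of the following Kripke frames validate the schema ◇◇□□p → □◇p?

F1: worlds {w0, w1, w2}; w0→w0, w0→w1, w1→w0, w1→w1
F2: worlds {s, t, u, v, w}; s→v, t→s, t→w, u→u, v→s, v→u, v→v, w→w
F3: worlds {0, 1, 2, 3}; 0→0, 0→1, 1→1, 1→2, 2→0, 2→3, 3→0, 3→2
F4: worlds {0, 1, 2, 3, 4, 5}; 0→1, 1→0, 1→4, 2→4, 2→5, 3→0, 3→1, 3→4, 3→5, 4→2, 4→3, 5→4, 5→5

This is the axiom for a generalized confluence (Geach) condition; its first-order frame correspondent is ∀x ∀y ∀z ((xR²y ∧ xRz) → ∃w (yR²w ∧ zRw)).
F1: condition met.
F2: fails — tR²v, tRw but no w* with vR²w* and wRw*.
F3: condition met.
F4: fails — 1R²2, 1R0 but no w with 2R²w and 0Rw.
Valid on: F1, F3.

F1, F3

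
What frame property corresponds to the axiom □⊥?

□⊥ is valid iff no world has any successor (otherwise □⊥ fails at any world with one).
The converse is a direct semantic check.
So the correspondent is emptiness of R.

Emptiness of R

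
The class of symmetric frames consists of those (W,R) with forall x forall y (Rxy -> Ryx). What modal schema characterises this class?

This is symmetry; the standard corresponding axiom is B: q → □◇q.
Suppose q→□◇q is valid. Take Rxy and set V(q)={x}. Then q at x, so □◇q at x, so ◇q at y, so some z with Ryz has q; z=x, i.e. Ryx.

q → □◇q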